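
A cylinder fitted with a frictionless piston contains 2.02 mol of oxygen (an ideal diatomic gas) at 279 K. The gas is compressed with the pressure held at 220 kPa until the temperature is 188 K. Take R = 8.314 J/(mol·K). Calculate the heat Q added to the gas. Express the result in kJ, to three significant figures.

Isobaric: W = nRΔT = (2.02)(8.314)(-91) = -1528 J.
ΔU = nCᵥΔT with Cᵥ = 5R/2: ΔU = (2.02)(20.79)(-91) = -3821 J.
Q = ΔU + W = -3821 − 1528 = -5349 J.

Q ≈ -5.35 kJ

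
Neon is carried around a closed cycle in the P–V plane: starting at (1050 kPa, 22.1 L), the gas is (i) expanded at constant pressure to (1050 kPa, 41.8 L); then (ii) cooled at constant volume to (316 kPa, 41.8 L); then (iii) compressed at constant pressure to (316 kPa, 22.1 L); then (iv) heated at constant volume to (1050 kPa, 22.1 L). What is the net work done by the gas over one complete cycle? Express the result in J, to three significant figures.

Constant-volume legs do no work.
W(i) = (1050)(41.8 − 22.1) = 20685 J; W(iii) = (316)(22.1 − 41.8) = -6225 J.
W_net = 20685 − 6225 = 14460 J (the clockwise enclosed area).

W_net ≈ 14500 J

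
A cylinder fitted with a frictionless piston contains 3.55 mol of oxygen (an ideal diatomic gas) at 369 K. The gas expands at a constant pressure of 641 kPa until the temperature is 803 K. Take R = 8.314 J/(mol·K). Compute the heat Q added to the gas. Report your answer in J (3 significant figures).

Isobaric: W = nRΔT = (3.55)(8.314)(434) = 12809 J.
ΔU = nCᵥΔT with Cᵥ = 5R/2: ΔU = (3.55)(20.79)(434) = 32023 J.
Q = ΔU + W = 32023 + 12809 = 44833 J.

Q ≈ 44800 J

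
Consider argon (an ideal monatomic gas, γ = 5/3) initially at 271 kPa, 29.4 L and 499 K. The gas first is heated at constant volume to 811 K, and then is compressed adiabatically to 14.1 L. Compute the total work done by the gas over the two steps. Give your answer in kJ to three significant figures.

Step 1 (isochoric): W = 0 (constant volume).
After step 1: P = 440.4 kPa (V unchanged).
Step 2 (adiabatic): W = (P₁V₁ − P₂V₂)/(γ−1) = (12949 − 21134)/0.667 = -12278 J.
W_total = 0 − 12278 = -12278 J.

W_total ≈ -12.3 kJ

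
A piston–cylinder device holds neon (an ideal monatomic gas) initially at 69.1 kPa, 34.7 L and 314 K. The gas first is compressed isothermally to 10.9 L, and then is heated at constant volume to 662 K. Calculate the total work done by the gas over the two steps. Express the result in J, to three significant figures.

Step 1 (isothermal): W = P₁V₁ ln(V₂/V₁) = (2398) ln(10.9/34.7) = -2777 J.
Step 2 (isochoric): W = 0 (constant volume).
W_total = -2777 + 0 = -2777 J.

W_total ≈ -2780 J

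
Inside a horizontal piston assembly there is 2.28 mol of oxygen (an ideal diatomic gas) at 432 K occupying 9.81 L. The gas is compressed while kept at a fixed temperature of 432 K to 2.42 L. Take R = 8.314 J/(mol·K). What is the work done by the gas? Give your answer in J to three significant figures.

W ≈ -11500 J

Isothermal: W = nRT ln(V₂/V₁).
W = (2.28)(8.314)(432) × ln(2.42/9.81)
  = 8189 × -1.4
W_by_gas = -11462 J.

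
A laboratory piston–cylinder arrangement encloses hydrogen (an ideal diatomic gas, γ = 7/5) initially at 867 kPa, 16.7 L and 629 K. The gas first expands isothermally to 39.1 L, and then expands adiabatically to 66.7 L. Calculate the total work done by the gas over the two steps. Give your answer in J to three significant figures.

W_total ≈ 19300 J

Step 1 (isothermal): W = P₁V₁ ln(V₂/V₁) = (14479) ln(39.1/16.7) = 12317 J.
After step 1: P = 370.3 kPa, V = 39.1 L, T = 629 K.
Step 2 (adiabatic): W = (P₁V₁ − P₂V₂)/(γ−1) = (14479 − 11694)/0.4 = 6963 J.
W_total = 12317 + 6963 = 19280 J.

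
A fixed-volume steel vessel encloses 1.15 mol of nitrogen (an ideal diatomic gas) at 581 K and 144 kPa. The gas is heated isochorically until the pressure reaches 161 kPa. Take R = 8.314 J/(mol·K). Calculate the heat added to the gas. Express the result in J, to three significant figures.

Constant volume ⇒ W = 0, so Q = ΔU = nCᵥΔT with Cᵥ = 5R/2 = 20.79 J/(mol·K).
At constant V, T₂/T₁ = P₂/P₁ ⇒ ΔT = T₁(P₂/P₁ − 1) = 581·(161/144 − 1) = 68.59 K.
ΔU = (1.15)(20.79)(68.59) = 1639 J.

Q ≈ 1640 J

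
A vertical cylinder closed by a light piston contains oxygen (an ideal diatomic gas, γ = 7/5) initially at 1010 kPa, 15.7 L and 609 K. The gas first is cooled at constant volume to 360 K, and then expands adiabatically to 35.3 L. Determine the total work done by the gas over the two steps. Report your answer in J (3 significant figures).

W_total ≈ 6490 J

Step 1 (isochoric): W = 0 (constant volume).
After step 1: P = 597 kPa (V unchanged).
Step 2 (adiabatic): W = (P₁V₁ − P₂V₂)/(γ−1) = (9374 − 6779)/0.4 = 6487 J.
W_total = 0 + 6487 = 6487 J.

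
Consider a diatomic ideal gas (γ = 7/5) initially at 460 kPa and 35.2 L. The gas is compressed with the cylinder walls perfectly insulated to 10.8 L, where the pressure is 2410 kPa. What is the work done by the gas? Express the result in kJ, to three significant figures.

W ≈ -24.6 kJ

Adiabatic: W = (P₁V₁ − P₂V₂)/(γ − 1) with γ = 7/5.
P₁V₁ = 16192 J, P₂V₂ = 26028 J.
W = (16192 − 26028) / 0.4 = -24590 J.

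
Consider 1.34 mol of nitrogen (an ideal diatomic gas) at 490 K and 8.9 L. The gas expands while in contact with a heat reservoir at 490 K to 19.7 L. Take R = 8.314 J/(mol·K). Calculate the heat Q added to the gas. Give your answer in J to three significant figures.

Q ≈ 4340 J

Isothermal ⇒ ΔU = 0, so Q = W = nRT ln(V₂/V₁).
Q = (1.34)(8.314)(490) ln(19.7/8.9) = 5459 × 0.7946 = 4338 J.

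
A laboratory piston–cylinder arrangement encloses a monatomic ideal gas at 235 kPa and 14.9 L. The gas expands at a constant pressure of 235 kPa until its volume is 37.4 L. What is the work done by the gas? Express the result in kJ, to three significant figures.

Isobaric: W = P ΔV.
W = (235 kPa)(37.4 − 14.9 L) = (235)(22.5) = 5288 J.

W ≈ 5.29 kJ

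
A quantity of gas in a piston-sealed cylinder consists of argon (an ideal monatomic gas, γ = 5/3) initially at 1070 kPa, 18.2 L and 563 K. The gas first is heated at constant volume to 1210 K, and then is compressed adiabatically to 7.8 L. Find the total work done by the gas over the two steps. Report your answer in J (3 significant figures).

Step 1 (isochoric): W = 0 (constant volume).
After step 1: P = 2300 kPa (V unchanged).
Step 2 (adiabatic): W = (P₁V₁ − P₂V₂)/(γ−1) = (41854 − 73629)/0.667 = -47663 J.
W_total = 0 − 47663 = -47663 J.

W_total ≈ -47700 J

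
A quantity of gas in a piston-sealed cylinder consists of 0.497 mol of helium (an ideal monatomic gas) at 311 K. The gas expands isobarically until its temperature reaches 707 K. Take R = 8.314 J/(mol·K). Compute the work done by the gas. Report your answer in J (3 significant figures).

W ≈ 1640 J

Isobaric: W = P ΔV = nR ΔT.
W = (0.497)(8.314)(707 − 311) = 1636 J.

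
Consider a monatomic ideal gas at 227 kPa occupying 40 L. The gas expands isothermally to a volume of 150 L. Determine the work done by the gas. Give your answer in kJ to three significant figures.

Isothermal: W = nRT ln(V₂/V₁) = P₁V₁ ln(V₂/V₁).
P₁V₁ = (227 kPa)(40 L) = 9080 J.
W = 9080 × ln(150/40) = 9080 × 1.322
W_by_gas = 12002 J.

W ≈ 12.0 kJ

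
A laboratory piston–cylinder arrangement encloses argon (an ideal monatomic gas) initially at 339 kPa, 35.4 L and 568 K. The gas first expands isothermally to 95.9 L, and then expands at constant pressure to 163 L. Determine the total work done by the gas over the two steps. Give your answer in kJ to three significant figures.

W_total ≈ 20.4 kJ

Step 1 (isothermal): W = P₁V₁ ln(V₂/V₁) = (12001) ln(95.9/35.4) = 11960 J.
After step 1: P = 125.1 kPa, V = 95.9 L, T = 568 K.
Step 2 (isobaric): W = PΔV = (125.1 kPa)(163 − 95.9 L) = 8397 J.
W_total = 11960 + 8397 = 20356 J.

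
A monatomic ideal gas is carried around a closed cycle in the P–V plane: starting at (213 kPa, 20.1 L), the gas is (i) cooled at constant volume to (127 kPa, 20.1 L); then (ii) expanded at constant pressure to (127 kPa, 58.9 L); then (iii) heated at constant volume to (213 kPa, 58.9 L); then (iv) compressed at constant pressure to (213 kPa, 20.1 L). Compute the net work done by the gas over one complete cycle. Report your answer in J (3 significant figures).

Constant-volume legs do no work.
W(ii) = (127)(58.9 − 20.1) = 4928 J; W(iv) = (213)(20.1 − 58.9) = -8264 J.
W_net = 4928 − 8264 = -3337 J (the counter-clockwise enclosed area).

W_net ≈ -3340 J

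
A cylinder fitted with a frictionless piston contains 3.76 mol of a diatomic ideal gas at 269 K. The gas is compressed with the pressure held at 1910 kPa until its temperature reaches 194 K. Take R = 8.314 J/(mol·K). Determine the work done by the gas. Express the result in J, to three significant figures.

W ≈ -2340 J

Isobaric: W = P ΔV = nR ΔT.
W = (3.76)(8.314)(194 − 269) = -2345 J.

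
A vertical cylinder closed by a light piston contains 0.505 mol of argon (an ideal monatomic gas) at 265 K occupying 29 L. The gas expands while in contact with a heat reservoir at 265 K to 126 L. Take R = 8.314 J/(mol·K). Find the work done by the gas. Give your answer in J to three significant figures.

Isothermal: W = nRT ln(V₂/V₁).
W = (0.505)(8.314)(265) × ln(126/29)
  = 1113 × 1.469
W_by_gas = 1634 J.

W ≈ 1630 J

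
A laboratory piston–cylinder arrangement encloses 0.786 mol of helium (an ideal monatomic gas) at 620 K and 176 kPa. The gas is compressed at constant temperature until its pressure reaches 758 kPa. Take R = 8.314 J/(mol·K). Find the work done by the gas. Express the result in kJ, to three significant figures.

W ≈ -5.92 kJ

Isothermal process: W = nRT ln(V₂/V₁) = nRT ln(P₁/P₂).
W = (0.786)(8.314)(620) × ln(176/758)
  = 4052 × ln(0.2322) = 4052 × -1.46
W_by_gas = -5916 J.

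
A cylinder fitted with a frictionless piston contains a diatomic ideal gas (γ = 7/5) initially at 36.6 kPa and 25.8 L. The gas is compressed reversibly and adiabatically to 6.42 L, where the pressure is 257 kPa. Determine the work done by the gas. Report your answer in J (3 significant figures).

W ≈ -1760 J

Adiabatic: W = (P₁V₁ − P₂V₂)/(γ − 1) with γ = 7/5.
P₁V₁ = 944.3 J, P₂V₂ = 1650 J.
W = (944.3 − 1650) / 0.4 = -1764 J.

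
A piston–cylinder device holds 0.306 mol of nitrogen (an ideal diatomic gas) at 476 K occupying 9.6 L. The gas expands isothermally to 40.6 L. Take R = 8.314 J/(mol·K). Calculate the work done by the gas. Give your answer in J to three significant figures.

Isothermal: W = nRT ln(V₂/V₁).
W = (0.306)(8.314)(476) × ln(40.6/9.6)
  = 1211 × 1.442
W_by_gas = 1746 J.

W ≈ 1750 J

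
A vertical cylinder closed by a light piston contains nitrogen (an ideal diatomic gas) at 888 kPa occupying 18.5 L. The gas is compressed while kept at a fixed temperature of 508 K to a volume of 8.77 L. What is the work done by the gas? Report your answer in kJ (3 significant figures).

Isothermal: W = nRT ln(V₂/V₁) = P₁V₁ ln(V₂/V₁).
P₁V₁ = (888 kPa)(18.5 L) = 16428 J.
W = 16428 × ln(8.77/18.5) = 16428 × -0.7464
W_by_gas = -12262 J.

W ≈ -12.3 kJ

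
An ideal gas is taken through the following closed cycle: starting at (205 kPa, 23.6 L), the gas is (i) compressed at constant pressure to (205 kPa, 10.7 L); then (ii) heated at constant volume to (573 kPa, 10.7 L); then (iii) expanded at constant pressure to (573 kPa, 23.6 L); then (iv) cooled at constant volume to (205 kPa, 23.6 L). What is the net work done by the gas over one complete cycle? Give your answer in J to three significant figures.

Constant-volume legs do no work.
W(i) = (205)(10.7 − 23.6) = -2645 J; W(iii) = (573)(23.6 − 10.7) = 7392 J.
W_net = -2645 + 7392 = 4747 J (the clockwise enclosed area).

W_net ≈ 4750 J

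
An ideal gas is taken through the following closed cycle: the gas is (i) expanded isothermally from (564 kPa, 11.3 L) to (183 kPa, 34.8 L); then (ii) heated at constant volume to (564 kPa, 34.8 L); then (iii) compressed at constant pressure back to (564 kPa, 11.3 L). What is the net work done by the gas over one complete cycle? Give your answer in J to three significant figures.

W_net ≈ -6090 J

Leg (i): W = PᵢVᵢ ln(V_f/Vᵢ) = (6373) ln(34.8/11.3) = 7169 J.
Leg (ii): W = 0.
Leg (iii): W = PΔV = (564)(11.3 − 34.8) = -13254 J.
W_net = 7169 − 13254 = -6085 J.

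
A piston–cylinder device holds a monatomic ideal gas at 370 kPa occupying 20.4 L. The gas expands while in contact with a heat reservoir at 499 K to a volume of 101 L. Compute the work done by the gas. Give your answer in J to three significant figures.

W ≈ 12100 J

Isothermal: W = nRT ln(V₂/V₁) = P₁V₁ ln(V₂/V₁).
P₁V₁ = (370 kPa)(20.4 L) = 7548 J.
W = 7548 × ln(101/20.4) = 7548 × 1.6
W_by_gas = 12074 J.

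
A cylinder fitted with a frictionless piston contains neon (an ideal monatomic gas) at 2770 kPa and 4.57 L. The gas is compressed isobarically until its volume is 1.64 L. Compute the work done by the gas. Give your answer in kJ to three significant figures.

W ≈ -8.12 kJ

Isobaric: W = P ΔV.
W = (2770 kPa)(1.64 − 4.57 L) = (2770)(-2.93) = -8116 J.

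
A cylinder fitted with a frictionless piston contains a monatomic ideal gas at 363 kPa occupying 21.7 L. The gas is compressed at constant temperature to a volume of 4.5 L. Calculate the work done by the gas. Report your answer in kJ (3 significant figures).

Isothermal: W = nRT ln(V₂/V₁) = P₁V₁ ln(V₂/V₁).
P₁V₁ = (363 kPa)(21.7 L) = 7877 J.
W = 7877 × ln(4.5/21.7) = 7877 × -1.573
W_by_gas = -12393 J.

W ≈ -12.4 kJ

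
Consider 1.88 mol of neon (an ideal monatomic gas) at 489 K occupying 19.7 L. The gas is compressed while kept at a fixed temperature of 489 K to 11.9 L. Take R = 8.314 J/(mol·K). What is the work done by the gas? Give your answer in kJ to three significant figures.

Isothermal: W = nRT ln(V₂/V₁).
W = (1.88)(8.314)(489) × ln(11.9/19.7)
  = 7643 × -0.5041
W_by_gas = -3853 J.

W ≈ -3.85 kJ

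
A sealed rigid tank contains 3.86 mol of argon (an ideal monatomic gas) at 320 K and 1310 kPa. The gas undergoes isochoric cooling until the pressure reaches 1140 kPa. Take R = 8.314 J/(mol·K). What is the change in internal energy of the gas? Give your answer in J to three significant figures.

ΔU ≈ -2000 J

Constant volume ⇒ W = 0, so Q = ΔU = nCᵥΔT with Cᵥ = 3R/2 = 12.47 J/(mol·K).
At constant V, T₂/T₁ = P₂/P₁ ⇒ ΔT = T₁(P₂/P₁ − 1) = 320·(1140/1310 − 1) = -41.53 K.
ΔU = (3.86)(12.47)(-41.53) = -1999 J.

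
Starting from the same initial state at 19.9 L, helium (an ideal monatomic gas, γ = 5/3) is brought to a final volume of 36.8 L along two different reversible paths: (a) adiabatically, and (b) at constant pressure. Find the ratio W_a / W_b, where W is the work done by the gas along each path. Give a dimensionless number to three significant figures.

W_a / W_b ≈ 0.594

Path (a) adiabatic: W = P₁V₁(1 − (V₁/V₂)^(γ−1))/(γ−1) → W_a/(P₁V₁) = 0.5044.
Path (b) isobaric: W = P₁(V₂ − V₁) → W_b/(P₁V₁) = 0.8492.
W_a / W_b = 0.5044 / 0.8492 = 0.5939.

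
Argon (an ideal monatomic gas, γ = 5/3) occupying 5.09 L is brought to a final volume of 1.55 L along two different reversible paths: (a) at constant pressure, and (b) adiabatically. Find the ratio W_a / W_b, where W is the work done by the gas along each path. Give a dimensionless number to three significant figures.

Path (a) isobaric: W = P₁(V₂ − V₁) → W_a/(P₁V₁) = -0.6955.
Path (b) adiabatic: W = P₁V₁(1 − (V₁/V₂)^(γ−1))/(γ−1) → W_b/(P₁V₁) = -1.814.
W_a / W_b = -0.6955 / -1.814 = 0.3834.

W_a / W_b ≈ 0.383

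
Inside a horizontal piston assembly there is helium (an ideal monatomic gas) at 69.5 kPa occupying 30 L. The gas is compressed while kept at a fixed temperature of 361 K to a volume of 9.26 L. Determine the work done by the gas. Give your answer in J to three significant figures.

W ≈ -2450 J

Isothermal: W = nRT ln(V₂/V₁) = P₁V₁ ln(V₂/V₁).
P₁V₁ = (69.5 kPa)(30 L) = 2085 J.
W = 2085 × ln(9.26/30) = 2085 × -1.175
W_by_gas = -2451 J.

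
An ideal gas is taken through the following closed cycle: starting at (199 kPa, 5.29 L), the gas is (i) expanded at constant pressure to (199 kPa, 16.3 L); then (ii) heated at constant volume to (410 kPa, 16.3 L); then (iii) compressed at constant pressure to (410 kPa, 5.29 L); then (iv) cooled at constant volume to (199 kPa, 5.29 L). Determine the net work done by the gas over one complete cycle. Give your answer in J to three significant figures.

W_net ≈ -2320 J

Constant-volume legs do no work.
W(i) = (199)(16.3 − 5.29) = 2191 J; W(iii) = (410)(5.29 − 16.3) = -4514 J.
W_net = 2191 − 4514 = -2323 J (the counter-clockwise enclosed area).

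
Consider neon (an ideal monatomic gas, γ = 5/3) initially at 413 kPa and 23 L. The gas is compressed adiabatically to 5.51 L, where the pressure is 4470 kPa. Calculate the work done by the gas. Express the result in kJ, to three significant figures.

W ≈ -22.7 kJ

Adiabatic: W = (P₁V₁ − P₂V₂)/(γ − 1) with γ = 5/3.
P₁V₁ = 9499 J, P₂V₂ = 24630 J.
W = (9499 − 24630) / 0.6667 = -22696 J.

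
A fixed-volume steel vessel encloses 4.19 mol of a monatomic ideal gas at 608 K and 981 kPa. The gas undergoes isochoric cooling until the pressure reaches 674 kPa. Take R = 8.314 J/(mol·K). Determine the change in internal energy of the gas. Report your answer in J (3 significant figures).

ΔU ≈ -9940 J

Constant volume ⇒ W = 0, so Q = ΔU = nCᵥΔT with Cᵥ = 3R/2 = 12.47 J/(mol·K).
At constant V, T₂/T₁ = P₂/P₁ ⇒ ΔT = T₁(P₂/P₁ − 1) = 608·(674/981 − 1) = -190.3 K.
ΔU = (4.19)(12.47)(-190.3) = -9942 J.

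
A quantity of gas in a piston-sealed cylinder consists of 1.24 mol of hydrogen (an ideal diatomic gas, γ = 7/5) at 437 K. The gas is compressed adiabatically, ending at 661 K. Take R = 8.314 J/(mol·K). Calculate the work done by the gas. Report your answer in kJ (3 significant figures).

Adiabatic ⇒ Q = 0, so W_by = −ΔU = nCᵥ(T₁ − T₂).
Cᵥ = 5R/2 = 20.79 J/(mol·K).
W = (1.24)(20.79)(437 − 661) = -5773 J.

W ≈ -5.77 kJ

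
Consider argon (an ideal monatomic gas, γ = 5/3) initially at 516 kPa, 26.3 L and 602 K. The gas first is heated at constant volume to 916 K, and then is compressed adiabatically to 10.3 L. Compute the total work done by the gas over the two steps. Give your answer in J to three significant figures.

Step 1 (isochoric): W = 0 (constant volume).
After step 1: P = 785.1 kPa (V unchanged).
Step 2 (adiabatic): W = (P₁V₁ − P₂V₂)/(γ−1) = (20649 − 38576)/0.667 = -26890 J.
W_total = 0 − 26890 = -26890 J.

W_total ≈ -26900 J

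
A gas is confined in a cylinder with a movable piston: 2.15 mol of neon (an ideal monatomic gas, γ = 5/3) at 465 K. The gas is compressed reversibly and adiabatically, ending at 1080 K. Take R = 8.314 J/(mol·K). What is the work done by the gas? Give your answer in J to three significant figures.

Adiabatic ⇒ Q = 0, so W_by = −ΔU = nCᵥ(T₁ − T₂).
Cᵥ = 3R/2 = 12.47 J/(mol·K).
W = (2.15)(12.47)(465 − 1080) = -16490 J.

W ≈ -16500 J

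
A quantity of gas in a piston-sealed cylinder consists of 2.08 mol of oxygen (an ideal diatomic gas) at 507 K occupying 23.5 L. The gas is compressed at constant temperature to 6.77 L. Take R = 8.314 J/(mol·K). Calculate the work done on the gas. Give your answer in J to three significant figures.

Isothermal: W = nRT ln(V₂/V₁).
W = (2.08)(8.314)(507) × ln(6.77/23.5)
  = 8768 × -1.244
W_by_gas = -10911 J; work on gas = −W_by = 10911 J.

W ≈ 10900 J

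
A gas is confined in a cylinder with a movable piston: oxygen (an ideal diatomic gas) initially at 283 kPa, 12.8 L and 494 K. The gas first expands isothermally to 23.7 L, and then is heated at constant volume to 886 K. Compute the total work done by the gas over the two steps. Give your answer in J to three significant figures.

W_total ≈ 2230 J

Step 1 (isothermal): W = P₁V₁ ln(V₂/V₁) = (3622) ln(23.7/12.8) = 2232 J.
Step 2 (isochoric): W = 0 (constant volume).
W_total = 2232 + 0 = 2232 J.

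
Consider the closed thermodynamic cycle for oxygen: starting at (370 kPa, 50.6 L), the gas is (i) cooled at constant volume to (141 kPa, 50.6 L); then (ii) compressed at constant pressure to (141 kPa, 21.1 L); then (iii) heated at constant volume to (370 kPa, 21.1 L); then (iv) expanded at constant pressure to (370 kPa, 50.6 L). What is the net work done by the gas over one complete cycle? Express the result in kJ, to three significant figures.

Constant-volume legs do no work.
W(ii) = (141)(21.1 − 50.6) = -4160 J; W(iv) = (370)(50.6 − 21.1) = 10915 J.
W_net = -4160 + 10915 = 6756 J (the clockwise enclosed area).

W_net ≈ 6.76 kJ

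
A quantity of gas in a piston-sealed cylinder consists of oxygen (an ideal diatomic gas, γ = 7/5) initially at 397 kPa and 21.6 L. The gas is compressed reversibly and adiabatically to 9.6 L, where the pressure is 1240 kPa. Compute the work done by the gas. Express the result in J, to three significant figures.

W ≈ -8320 J

Adiabatic: W = (P₁V₁ − P₂V₂)/(γ − 1) with γ = 7/5.
P₁V₁ = 8575 J, P₂V₂ = 11904 J.
W = (8575 − 11904) / 0.4 = -8322 J.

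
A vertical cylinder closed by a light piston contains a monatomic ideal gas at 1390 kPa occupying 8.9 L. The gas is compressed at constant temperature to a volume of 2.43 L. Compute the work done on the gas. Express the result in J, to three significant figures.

Isothermal: W = nRT ln(V₂/V₁) = P₁V₁ ln(V₂/V₁).
P₁V₁ = (1390 kPa)(8.9 L) = 12371 J.
W = 12371 × ln(2.43/8.9) = 12371 × -1.298
W_by_gas = -16060 J; work on gas = −W_by = 16060 J.

W ≈ 16100 J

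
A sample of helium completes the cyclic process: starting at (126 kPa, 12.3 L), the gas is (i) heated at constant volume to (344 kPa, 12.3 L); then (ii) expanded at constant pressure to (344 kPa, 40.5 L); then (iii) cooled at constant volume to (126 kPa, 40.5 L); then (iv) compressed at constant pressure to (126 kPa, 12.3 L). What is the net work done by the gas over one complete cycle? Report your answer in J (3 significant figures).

W_net ≈ 6150 J

Constant-volume legs do no work.
W(ii) = (344)(40.5 − 12.3) = 9701 J; W(iv) = (126)(12.3 − 40.5) = -3553 J.
W_net = 9701 − 3553 = 6148 J (the clockwise enclosed area).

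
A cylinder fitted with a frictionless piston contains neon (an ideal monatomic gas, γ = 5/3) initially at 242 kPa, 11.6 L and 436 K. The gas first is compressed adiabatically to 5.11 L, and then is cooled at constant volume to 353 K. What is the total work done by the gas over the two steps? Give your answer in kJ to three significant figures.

W_total ≈ -3.06 kJ

Step 1 (adiabatic): W = (P₁V₁ − P₂V₂)/(γ−1) = (2807 − 4849)/0.667 = -3062 J.
Step 2 (isochoric): W = 0 (constant volume).
W_total = -3062 + 0 = -3062 J.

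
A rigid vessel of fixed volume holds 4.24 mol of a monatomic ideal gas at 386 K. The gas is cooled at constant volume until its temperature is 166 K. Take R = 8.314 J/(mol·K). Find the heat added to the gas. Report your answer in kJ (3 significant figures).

Constant volume ⇒ W = 0, so Q = ΔU = nCᵥΔT with Cᵥ = 3R/2 = 12.47 J/(mol·K).
ΔU = (4.24)(12.47)(166 − 386) = -11633 J.

Q ≈ -11.6 kJ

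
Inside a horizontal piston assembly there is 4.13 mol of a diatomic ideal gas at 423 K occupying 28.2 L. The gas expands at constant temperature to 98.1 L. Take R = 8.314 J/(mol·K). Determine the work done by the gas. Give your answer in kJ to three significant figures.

W ≈ 18.1 kJ

Isothermal: W = nRT ln(V₂/V₁).
W = (4.13)(8.314)(423) × ln(98.1/28.2)
  = 14524 × 1.247
W_by_gas = 18107 J.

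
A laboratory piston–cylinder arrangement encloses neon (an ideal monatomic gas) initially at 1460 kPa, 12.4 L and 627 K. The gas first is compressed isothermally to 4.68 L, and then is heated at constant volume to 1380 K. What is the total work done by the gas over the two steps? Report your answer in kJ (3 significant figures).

W_total ≈ -17.6 kJ

Step 1 (isothermal): W = P₁V₁ ln(V₂/V₁) = (18104) ln(4.68/12.4) = -17641 J.
Step 2 (isochoric): W = 0 (constant volume).
W_total = -17641 + 0 = -17641 J.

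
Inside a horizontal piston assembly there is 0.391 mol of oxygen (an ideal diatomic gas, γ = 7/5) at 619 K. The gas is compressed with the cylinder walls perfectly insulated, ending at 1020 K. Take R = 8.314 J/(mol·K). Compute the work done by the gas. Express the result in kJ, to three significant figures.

W ≈ -3.26 kJ

Adiabatic ⇒ Q = 0, so W_by = −ΔU = nCᵥ(T₁ − T₂).
Cᵥ = 5R/2 = 20.79 J/(mol·K).
W = (0.391)(20.79)(619 − 1020) = -3259 J.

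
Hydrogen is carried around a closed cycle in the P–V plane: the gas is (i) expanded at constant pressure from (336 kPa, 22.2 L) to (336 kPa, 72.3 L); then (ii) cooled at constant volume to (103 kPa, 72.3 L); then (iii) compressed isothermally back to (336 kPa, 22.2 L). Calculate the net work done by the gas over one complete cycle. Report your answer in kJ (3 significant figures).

Leg (i): W = PΔV = (336)(72.3 − 22.2) = 16834 J.
Leg (ii): W = 0.
Leg (iii): W = PᵢVᵢ ln(V_f/Vᵢ) = (7447) ln(22.2/72.3) = -8793 J.
W_net = 16834 − 8793 = 8041 J.

W_net ≈ 8.04 kJ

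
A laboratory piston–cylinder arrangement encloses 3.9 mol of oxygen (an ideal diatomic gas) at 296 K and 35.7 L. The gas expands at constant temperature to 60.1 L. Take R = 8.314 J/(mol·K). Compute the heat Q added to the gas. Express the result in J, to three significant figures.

Q ≈ 5000 J

Isothermal ⇒ ΔU = 0, so Q = W = nRT ln(V₂/V₁).
Q = (3.9)(8.314)(296) ln(60.1/35.7) = 9598 × 0.5209 = 4999 J.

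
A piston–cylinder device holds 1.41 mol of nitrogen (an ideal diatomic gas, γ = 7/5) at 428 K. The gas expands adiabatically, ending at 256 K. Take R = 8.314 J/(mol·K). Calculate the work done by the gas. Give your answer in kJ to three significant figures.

Adiabatic ⇒ Q = 0, so W_by = −ΔU = nCᵥ(T₁ − T₂).
Cᵥ = 5R/2 = 20.79 J/(mol·K).
W = (1.41)(20.79)(428 − 256) = 5041 J.

W ≈ 5.04 kJ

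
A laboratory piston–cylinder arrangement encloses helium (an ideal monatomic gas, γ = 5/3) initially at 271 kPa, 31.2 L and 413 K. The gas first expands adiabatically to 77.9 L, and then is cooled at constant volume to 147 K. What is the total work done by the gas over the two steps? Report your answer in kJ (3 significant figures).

W_total ≈ 5.79 kJ

Step 1 (adiabatic): W = (P₁V₁ − P₂V₂)/(γ−1) = (8455 − 4594)/0.667 = 5792 J.
Step 2 (isochoric): W = 0 (constant volume).
W_total = 5792 + 0 = 5792 J.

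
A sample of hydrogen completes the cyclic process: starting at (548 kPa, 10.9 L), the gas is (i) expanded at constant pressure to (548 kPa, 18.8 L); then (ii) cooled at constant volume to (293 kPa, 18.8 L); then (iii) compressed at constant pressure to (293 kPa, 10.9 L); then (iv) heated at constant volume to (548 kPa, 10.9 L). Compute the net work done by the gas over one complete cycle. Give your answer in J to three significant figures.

Constant-volume legs do no work.
W(i) = (548)(18.8 − 10.9) = 4329 J; W(iii) = (293)(10.9 − 18.8) = -2315 J.
W_net = 4329 − 2315 = 2014 J (the clockwise enclosed area).

W_net ≈ 2010 J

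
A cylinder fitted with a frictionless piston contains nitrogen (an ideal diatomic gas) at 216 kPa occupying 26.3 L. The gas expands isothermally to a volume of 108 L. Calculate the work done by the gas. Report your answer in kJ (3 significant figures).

W ≈ 8.02 kJ

Isothermal: W = nRT ln(V₂/V₁) = P₁V₁ ln(V₂/V₁).
P₁V₁ = (216 kPa)(26.3 L) = 5681 J.
W = 5681 × ln(108/26.3) = 5681 × 1.413
W_by_gas = 8024 J.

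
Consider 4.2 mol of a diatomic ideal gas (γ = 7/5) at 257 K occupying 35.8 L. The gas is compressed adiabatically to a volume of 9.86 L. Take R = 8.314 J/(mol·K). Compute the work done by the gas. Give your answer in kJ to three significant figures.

W ≈ -15.1 kJ

Adiabatic: TV^(γ−1) = const with γ = 7/5.
T₂ = T₁ (V₁/V₂)^(γ−1) = 257 × (35.8/9.86)^0.4 = 257 × 1.675 = 430.5 K.
W_by = nCᵥ(T₁ − T₂) = (4.2)(20.79)(257 − 430.5) = -15143 J.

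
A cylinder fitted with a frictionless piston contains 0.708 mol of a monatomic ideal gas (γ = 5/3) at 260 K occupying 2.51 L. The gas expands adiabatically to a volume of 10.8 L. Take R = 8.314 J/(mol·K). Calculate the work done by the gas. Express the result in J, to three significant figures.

W ≈ 1430 J

Adiabatic: TV^(γ−1) = const with γ = 5/3.
T₂ = T₁ (V₁/V₂)^(γ−1) = 260 × (2.51/10.8)^0.667 = 260 × 0.378 = 98.28 K.
W_by = nCᵥ(T₁ − T₂) = (0.708)(12.47)(260 − 98.28) = 1428 J.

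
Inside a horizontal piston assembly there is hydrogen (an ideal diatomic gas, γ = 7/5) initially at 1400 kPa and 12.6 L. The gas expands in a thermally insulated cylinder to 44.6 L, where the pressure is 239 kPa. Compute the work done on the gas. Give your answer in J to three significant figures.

Adiabatic: W = (P₁V₁ − P₂V₂)/(γ − 1) with γ = 7/5.
P₁V₁ = 17640 J, P₂V₂ = 10659 J.
W = (17640 − 10659) / 0.4 = 17452 J.
Work on gas = −W_by = -17452 J.

W ≈ -17500 J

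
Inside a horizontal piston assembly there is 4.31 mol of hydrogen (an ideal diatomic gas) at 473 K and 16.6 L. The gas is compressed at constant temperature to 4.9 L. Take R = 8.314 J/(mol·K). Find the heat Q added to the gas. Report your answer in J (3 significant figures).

Q ≈ -20700 J

Isothermal ⇒ ΔU = 0, so Q = W = nRT ln(V₂/V₁).
Q = (4.31)(8.314)(473) ln(4.9/16.6) = 16949 × -1.22 = -20681 J.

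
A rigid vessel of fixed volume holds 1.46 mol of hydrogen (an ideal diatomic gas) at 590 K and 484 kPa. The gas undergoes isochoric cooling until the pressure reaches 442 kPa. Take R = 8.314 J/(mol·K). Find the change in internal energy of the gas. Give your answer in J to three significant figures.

ΔU ≈ -1550 J

Constant volume ⇒ W = 0, so Q = ΔU = nCᵥΔT with Cᵥ = 5R/2 = 20.79 J/(mol·K).
At constant V, T₂/T₁ = P₂/P₁ ⇒ ΔT = T₁(P₂/P₁ − 1) = 590·(442/484 − 1) = -51.2 K.
ΔU = (1.46)(20.79)(-51.2) = -1554 J.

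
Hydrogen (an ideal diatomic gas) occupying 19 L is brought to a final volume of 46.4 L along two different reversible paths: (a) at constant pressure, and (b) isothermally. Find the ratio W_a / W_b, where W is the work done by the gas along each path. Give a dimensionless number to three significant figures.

W_a / W_b ≈ 1.62

Path (a) isobaric: W = P₁(V₂ − V₁) → W_a/(P₁V₁) = 1.442.
Path (b) isothermal: W = P₁V₁ ln(V₂/V₁) → W_b/(P₁V₁) = 0.8929.
W_a / W_b = 1.442 / 0.8929 = 1.615.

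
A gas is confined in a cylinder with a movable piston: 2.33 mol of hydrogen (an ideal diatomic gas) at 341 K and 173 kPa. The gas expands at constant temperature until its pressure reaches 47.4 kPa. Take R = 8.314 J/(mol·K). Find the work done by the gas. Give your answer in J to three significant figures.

W ≈ 8550 J

Isothermal process: W = nRT ln(V₂/V₁) = nRT ln(P₁/P₂).
W = (2.33)(8.314)(341) × ln(173/47.4)
  = 6606 × ln(3.65) = 6606 × 1.295
W_by_gas = 8552 J.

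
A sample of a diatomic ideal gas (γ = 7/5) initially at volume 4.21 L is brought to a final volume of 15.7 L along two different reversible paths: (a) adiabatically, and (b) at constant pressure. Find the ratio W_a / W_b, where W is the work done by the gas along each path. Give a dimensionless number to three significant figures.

Path (a) adiabatic: W = P₁V₁(1 − (V₁/V₂)^(γ−1))/(γ−1) → W_a/(P₁V₁) = 1.023.
Path (b) isobaric: W = P₁(V₂ − V₁) → W_b/(P₁V₁) = 2.729.
W_a / W_b = 1.023 / 2.729 = 0.3749.

W_a / W_b ≈ 0.375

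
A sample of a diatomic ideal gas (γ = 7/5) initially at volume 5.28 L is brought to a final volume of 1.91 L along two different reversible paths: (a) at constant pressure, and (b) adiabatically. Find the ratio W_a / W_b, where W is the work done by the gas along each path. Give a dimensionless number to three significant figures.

Path (a) isobaric: W = P₁(V₂ − V₁) → W_a/(P₁V₁) = -0.6383.
Path (b) adiabatic: W = P₁V₁(1 − (V₁/V₂)^(γ−1))/(γ−1) → W_b/(P₁V₁) = -1.255.
W_a / W_b = -0.6383 / -1.255 = 0.5087.

W_a / W_b ≈ 0.509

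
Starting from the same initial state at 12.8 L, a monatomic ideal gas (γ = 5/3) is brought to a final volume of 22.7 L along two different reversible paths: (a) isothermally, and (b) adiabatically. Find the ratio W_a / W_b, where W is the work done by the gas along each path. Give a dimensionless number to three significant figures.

W_a / W_b ≈ 1.20

Path (a) isothermal: W = P₁V₁ ln(V₂/V₁) → W_a/(P₁V₁) = 0.5729.
Path (b) adiabatic: W = P₁V₁(1 − (V₁/V₂)^(γ−1))/(γ−1) → W_b/(P₁V₁) = 0.4762.
W_a / W_b = 0.5729 / 0.4762 = 1.203.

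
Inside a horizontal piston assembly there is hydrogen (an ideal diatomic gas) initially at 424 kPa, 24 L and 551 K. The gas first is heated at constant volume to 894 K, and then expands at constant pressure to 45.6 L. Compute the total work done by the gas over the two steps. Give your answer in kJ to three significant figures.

W_total ≈ 14.9 kJ

Step 1 (isochoric): W = 0 (constant volume).
After step 1: P = 687.9 kPa (V unchanged).
Step 2 (isobaric): W = PΔV = (687.9 kPa)(45.6 − 24 L) = 14860 J.
W_total = 0 + 14860 = 14860 J.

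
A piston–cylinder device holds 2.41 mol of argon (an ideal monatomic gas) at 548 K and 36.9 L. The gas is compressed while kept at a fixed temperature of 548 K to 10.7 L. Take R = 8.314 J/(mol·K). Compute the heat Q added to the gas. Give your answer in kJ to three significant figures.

Isothermal ⇒ ΔU = 0, so Q = W = nRT ln(V₂/V₁).
Q = (2.41)(8.314)(548) ln(10.7/36.9) = 10980 × -1.238 = -13593 J.

Q ≈ -13.6 kJ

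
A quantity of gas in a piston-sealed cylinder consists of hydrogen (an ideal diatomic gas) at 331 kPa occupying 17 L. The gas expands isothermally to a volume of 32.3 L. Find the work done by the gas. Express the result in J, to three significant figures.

Isothermal: W = nRT ln(V₂/V₁) = P₁V₁ ln(V₂/V₁).
P₁V₁ = (331 kPa)(17 L) = 5627 J.
W = 5627 × ln(32.3/17) = 5627 × 0.6419
W_by_gas = 3612 J.

W ≈ 3610 J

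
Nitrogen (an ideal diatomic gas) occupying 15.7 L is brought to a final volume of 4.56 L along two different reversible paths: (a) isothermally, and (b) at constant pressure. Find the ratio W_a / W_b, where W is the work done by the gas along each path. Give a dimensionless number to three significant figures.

W_a / W_b ≈ 1.74

Path (a) isothermal: W = P₁V₁ ln(V₂/V₁) → W_a/(P₁V₁) = -1.236.
Path (b) isobaric: W = P₁(V₂ − V₁) → W_b/(P₁V₁) = -0.7096.
W_a / W_b = -1.236 / -0.7096 = 1.742.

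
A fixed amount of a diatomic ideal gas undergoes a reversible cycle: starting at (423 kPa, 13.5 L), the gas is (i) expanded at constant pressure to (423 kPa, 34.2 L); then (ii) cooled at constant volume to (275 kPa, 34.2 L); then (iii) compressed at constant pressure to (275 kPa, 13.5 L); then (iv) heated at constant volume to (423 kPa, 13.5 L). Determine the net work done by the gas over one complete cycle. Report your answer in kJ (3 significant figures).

Constant-volume legs do no work.
W(i) = (423)(34.2 − 13.5) = 8756 J; W(iii) = (275)(13.5 − 34.2) = -5693 J.
W_net = 8756 − 5693 = 3064 J (the clockwise enclosed area).

W_net ≈ 3.06 kJ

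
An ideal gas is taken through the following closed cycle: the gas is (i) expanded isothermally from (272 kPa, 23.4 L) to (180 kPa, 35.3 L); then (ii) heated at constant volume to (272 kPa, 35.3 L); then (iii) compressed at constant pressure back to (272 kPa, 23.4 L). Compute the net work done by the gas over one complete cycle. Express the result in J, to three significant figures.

W_net ≈ -620 J

Leg (i): W = PᵢVᵢ ln(V_f/Vᵢ) = (6365) ln(35.3/23.4) = 2617 J.
Leg (ii): W = 0.
Leg (iii): W = PΔV = (272)(23.4 − 35.3) = -3237 J.
W_net = 2617 − 3237 = -619.9 J.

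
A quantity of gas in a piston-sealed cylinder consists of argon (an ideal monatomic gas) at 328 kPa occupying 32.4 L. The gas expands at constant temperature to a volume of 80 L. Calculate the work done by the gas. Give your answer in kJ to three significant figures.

W ≈ 9.61 kJ

Isothermal: W = nRT ln(V₂/V₁) = P₁V₁ ln(V₂/V₁).
P₁V₁ = (328 kPa)(32.4 L) = 10627 J.
W = 10627 × ln(80/32.4) = 10627 × 0.9039
W_by_gas = 9606 J.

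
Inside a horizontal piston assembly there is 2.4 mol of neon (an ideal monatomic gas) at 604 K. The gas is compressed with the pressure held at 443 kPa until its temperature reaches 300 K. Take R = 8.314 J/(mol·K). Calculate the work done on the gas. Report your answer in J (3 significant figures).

Isobaric: W = P ΔV = nR ΔT.
W = (2.4)(8.314)(300 − 604) = -6066 J.
Work on gas = −W_by = 6066 J.

W ≈ 6070 J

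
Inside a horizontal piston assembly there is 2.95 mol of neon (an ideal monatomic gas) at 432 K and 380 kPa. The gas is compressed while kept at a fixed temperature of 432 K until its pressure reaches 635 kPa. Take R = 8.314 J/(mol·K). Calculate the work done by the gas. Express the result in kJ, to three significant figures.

W ≈ -5.44 kJ

Isothermal process: W = nRT ln(V₂/V₁) = nRT ln(P₁/P₂).
W = (2.95)(8.314)(432) × ln(380/635)
  = 10595 × ln(0.5984) = 10595 × -0.5135
W_by_gas = -5440 J.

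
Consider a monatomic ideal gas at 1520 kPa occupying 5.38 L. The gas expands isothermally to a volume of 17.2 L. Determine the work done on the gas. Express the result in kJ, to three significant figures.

W ≈ -9.50 kJ

Isothermal: W = nRT ln(V₂/V₁) = P₁V₁ ln(V₂/V₁).
P₁V₁ = (1520 kPa)(5.38 L) = 8178 J.
W = 8178 × ln(17.2/5.38) = 8178 × 1.162
W_by_gas = 9504 J; work on gas = −W_by = -9504 J.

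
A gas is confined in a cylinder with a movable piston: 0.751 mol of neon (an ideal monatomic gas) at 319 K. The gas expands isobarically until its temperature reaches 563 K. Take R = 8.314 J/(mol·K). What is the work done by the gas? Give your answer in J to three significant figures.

W ≈ 1520 J

Isobaric: W = P ΔV = nR ΔT.
W = (0.751)(8.314)(563 − 319) = 1523 J.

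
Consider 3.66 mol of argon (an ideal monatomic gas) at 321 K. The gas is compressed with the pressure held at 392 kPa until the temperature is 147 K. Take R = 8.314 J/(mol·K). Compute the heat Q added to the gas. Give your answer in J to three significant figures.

Isobaric: W = nRΔT = (3.66)(8.314)(-174) = -5295 J.
ΔU = nCᵥΔT with Cᵥ = 3R/2: ΔU = (3.66)(12.47)(-174) = -7942 J.
Q = ΔU + W = -7942 − 5295 = -13237 J.

Q ≈ -13200 J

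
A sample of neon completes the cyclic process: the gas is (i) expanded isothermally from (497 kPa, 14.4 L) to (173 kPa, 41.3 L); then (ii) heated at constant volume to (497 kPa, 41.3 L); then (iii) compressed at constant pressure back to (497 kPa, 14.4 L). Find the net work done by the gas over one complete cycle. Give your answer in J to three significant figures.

Leg (i): W = PᵢVᵢ ln(V_f/Vᵢ) = (7157) ln(41.3/14.4) = 7541 J.
Leg (ii): W = 0.
Leg (iii): W = PΔV = (497)(14.4 − 41.3) = -13369 J.
W_net = 7541 − 13369 = -5829 J.

W_net ≈ -5830 J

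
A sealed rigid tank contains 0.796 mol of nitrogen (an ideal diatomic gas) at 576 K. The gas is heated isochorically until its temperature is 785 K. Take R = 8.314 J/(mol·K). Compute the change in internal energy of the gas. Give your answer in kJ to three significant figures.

ΔU ≈ 3.46 kJ

Constant volume ⇒ W = 0, so Q = ΔU = nCᵥΔT with Cᵥ = 5R/2 = 20.79 J/(mol·K).
ΔU = (0.796)(20.79)(785 − 576) = 3458 J.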